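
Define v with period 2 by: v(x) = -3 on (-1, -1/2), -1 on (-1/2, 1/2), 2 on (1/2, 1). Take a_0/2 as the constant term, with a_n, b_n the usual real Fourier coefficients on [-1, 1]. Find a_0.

a_0 = ∫_{-1}^{1} v(x) dx = -3/2.

-3/2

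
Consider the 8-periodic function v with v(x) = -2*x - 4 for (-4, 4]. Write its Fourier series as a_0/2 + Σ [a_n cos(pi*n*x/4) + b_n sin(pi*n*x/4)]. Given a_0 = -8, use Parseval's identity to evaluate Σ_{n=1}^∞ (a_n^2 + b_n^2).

Parseval: a_0^2/2 + Σ_{n≥1} (a_n^2+b_n^2) = 1/4 ∫_{-4}^{4} v(x)^2 dx = 224/3.
Subtract a_0^2/2 = 32: Σ (a_n^2+b_n^2) = 128/3.

128/3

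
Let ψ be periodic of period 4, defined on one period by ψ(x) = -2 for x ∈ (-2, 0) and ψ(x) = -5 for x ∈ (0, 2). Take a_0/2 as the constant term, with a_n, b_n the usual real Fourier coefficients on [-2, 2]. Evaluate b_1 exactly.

b_1 = 1/2 ∫_{-2}^{2} ψ(x) sin(pi*x/2) dx.
Split the integral at the breakpoints.
Directly, an antiderivative of (-2) sin(pi*x/2) is 4*cos(pi*x/2)/pi; evaluating from -2 to 0: ∫_{-2}^{0} (-2) sin(pi*x/2) dx = (4/pi) - (-4/pi) = 8/pi.
Directly, an antiderivative of (-5) sin(pi*x/2) is 10*cos(pi*x/2)/pi; evaluating from 0 to 2: ∫_{0}^{2} (-5) sin(pi*x/2) dx = (-10/pi) - (10/pi) = -20/pi.
Summing the pieces and multiplying by (1/2) gives b_1 = -6/pi.

-6/pi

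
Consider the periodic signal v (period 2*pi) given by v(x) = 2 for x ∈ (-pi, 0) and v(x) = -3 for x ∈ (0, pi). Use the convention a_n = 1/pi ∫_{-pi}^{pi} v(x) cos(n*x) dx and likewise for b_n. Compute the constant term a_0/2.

-1/2

a_0 = 1/pi ∫_{-pi}^{pi} v(x) dx = 1/pi · (-pi) = -1.
So the constant term a_0/2 = -1/2.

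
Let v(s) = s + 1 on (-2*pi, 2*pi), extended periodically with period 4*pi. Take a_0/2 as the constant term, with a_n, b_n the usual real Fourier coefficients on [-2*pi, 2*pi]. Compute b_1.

b_1 = (1/(2*pi)) ∫_{-2*pi}^{2*pi} v(s) sin(s/2) ds.
Integrating by parts (boundary term plus one more integral), an antiderivative of (s + 1) sin(s/2) is -2*s*cos(s/2) + 4*sin(s/2) - 2*cos(s/2); evaluating from -2*pi to 2*pi: ∫_{-2*pi}^{2*pi} (s + 1) sin(s/2) ds = (2 + 4*pi) - (2 - 4*pi) = 8*pi.
Hence b_1 = (1/(2*pi))·(8*pi) = 4.

4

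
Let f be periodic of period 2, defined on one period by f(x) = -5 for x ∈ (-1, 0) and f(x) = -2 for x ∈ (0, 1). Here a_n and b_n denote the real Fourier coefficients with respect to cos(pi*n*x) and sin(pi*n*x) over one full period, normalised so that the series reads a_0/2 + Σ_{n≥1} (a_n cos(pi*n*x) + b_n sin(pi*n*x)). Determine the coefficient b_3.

2/pi

b_3 = ∫_{-1}^{1} f(x) sin(3*pi*x) dx.
Split the integral at the breakpoints.
Directly, an antiderivative of (-5) sin(3*pi*x) is 5*cos(3*pi*x)/(3*pi); evaluating from -1 to 0: ∫_{-1}^{0} (-5) sin(3*pi*x) dx = (5/(3*pi)) - (-5/(3*pi)) = 10/(3*pi).
Directly, an antiderivative of (-2) sin(3*pi*x) is 2*cos(3*pi*x)/(3*pi); evaluating from 0 to 1: ∫_{0}^{1} (-2) sin(3*pi*x) dx = (-2/(3*pi)) - (2/(3*pi)) = -4/(3*pi).
Summing the pieces gives b_3 = 2/pi.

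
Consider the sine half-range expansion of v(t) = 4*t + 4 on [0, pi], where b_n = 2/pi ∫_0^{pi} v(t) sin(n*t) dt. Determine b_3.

b_3 = 2/pi ∫_0^{pi} (4*t + 4) sin(3*t) dt.
Integrating by parts (boundary term plus one more integral), an antiderivative of (4*t + 4) sin(3*t) is -4*t*cos(3*t)/3 + 4*sin(3*t)/9 - 4*cos(3*t)/3; evaluating from 0 to pi: ∫_{0}^{pi} (4*t + 4) sin(3*t) dt = (4/3 + 4*pi/3) - (-4/3) = 8/3 + 4*pi/3.
Hence b_3 = (2/pi)·(8/3 + 4*pi/3) = 8*(2 + pi)/(3*pi).

8*(2 + pi)/(3*pi)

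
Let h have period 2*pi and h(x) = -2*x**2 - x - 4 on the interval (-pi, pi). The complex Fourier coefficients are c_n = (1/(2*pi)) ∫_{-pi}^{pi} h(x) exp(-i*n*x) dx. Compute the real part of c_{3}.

Since h is real-valued, Re(c_{3}) = (1/(2*pi)) ∫_{-pi}^{pi} h(x) cos(3*x) dx = a_{3}/2.
Integrating by parts twice (tabular method), an antiderivative of (-2*x**2 - x - 4) cos(3*x) is -2*x**2*sin(3*x)/3 - x*sin(3*x)/3 - 4*x*cos(3*x)/9 - 32*sin(3*x)/27 - cos(3*x)/9; evaluating from -pi to pi: ∫_{-pi}^{pi} (-2*x**2 - x - 4) cos(3*x) dx = (1/9 + 4*pi/9) - (1/9 - 4*pi/9) = 8*pi/9.
Hence Re(c_{3}) = (1/(2*pi))·(8*pi/9) = 4/9.

4/9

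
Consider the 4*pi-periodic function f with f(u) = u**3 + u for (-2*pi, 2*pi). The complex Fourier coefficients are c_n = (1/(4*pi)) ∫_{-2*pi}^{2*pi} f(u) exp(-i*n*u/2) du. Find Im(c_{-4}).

Since f is real-valued, Im(c_{-4}) = -(1/(4*pi)) ∫_{-2*pi}^{2*pi} f(u) sin(-2*u) du = b_{4}/2.
f is odd and sin(-2*u) is odd, so the integrand is even: ∫_{-2*pi}^{2*pi} f(u) sin(-2*u) du = 2∫_0^{2*pi} f(u) sin(-2*u) du.
Integrating by parts three times (tabular method), an antiderivative of (u**3 + u) sin(-2*u) is u**3*cos(2*u)/2 - 3*u**2*sin(2*u)/4 - u*cos(2*u)/4 + sin(2*u)/8; evaluating from 0 to 2*pi: ∫_{0}^{2*pi} (u**3 + u) sin(-2*u) du = (-pi/2 + 4*pi**3) - (0) = -pi/2 + 4*pi**3.
So ∫_{-2*pi}^{2*pi} f(u) sin(-2*u) du = -pi + 8*pi**3.
Hence Im(c_{-4}) = (-1/(4*pi))·(-pi + 8*pi**3) = 1/4 - 2*pi**2.

1/4 - 2*pi**2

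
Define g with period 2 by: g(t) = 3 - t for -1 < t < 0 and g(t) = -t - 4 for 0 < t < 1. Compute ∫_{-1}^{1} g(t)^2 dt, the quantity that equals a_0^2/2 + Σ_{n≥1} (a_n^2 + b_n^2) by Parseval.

∫_{-1}^{1} g(t)^2 dt = 98/3.

98/3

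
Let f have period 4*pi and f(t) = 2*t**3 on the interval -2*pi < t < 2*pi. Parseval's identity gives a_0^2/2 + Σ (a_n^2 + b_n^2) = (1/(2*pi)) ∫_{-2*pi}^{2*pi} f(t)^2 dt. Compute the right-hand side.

(1/(2*pi)) ∫_{-2*pi}^{2*pi} f(t)^2 dt = (1/(2*pi)) · (1024*pi**7/7) = 512*pi**6/7.

512*pi**6/7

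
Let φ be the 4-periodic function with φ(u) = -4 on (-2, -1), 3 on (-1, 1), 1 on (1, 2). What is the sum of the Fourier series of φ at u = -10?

-3/2

u = -10 differs from u = -2 by -2 full period(s), and the series is 4-periodic.
At u = -2 the one-sided limits are φ(-2^-) = 1 and φ(-2^+) = -4.
By Dirichlet's theorem the series converges to their average, [(1) + (-4)]/2 = -3/2.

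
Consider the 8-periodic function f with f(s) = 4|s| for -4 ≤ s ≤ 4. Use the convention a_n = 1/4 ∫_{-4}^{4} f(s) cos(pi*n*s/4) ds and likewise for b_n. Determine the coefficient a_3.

-64/(9*pi**2)

a_3 = 1/4 ∫_{-4}^{4} f(s) cos(3*pi*s/4) ds.
f is even and cos(3*pi*s/4) is even, so the integrand is even and a_3 = 1/2 ∫_0^{4} f(s) cos(3*pi*s/4) ds.
Integrating by parts (boundary term plus one more integral), an antiderivative of (4*s) cos(3*pi*s/4) is 16*s*sin(3*pi*s/4)/(3*pi) + 64*cos(3*pi*s/4)/(9*pi**2); evaluating from 0 to 4: ∫_{0}^{4} (4*s) cos(3*pi*s/4) ds = (-64/(9*pi**2)) - (64/(9*pi**2)) = -128/(9*pi**2).
Hence a_3 = (1/2)·(-128/(9*pi**2)) = -64/(9*pi**2).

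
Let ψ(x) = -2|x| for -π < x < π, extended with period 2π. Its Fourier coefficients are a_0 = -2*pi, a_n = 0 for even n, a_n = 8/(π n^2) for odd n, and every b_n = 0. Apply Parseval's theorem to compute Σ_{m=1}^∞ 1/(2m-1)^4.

pi**4/96

Parseval: a_0^2/2 + Σ a_n^2 = (1/π) ∫_{-π}^{π} ψ(x)^2 dx = 8*pi**2/3.
Subtract a_0^2/2 = 2*pi**2: Σ a_n^2 = 2*pi**2/3.
Only odd n contribute, with a_n^2 = 64/(π^2 n^4), so Σ_{m≥1} 1/(2m-1)^4 = π^2·(2*pi**2/3)/64 = pi**4/96.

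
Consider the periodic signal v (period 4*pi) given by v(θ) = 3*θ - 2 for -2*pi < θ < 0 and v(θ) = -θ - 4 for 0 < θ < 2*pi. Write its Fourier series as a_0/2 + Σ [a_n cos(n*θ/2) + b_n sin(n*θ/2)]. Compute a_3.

16/(9*pi)

a_3 = (1/(2*pi)) ∫_{-2*pi}^{2*pi} v(θ) cos(3*θ/2) dθ.
Split the integral at the breakpoints.
Integrating by parts (boundary term plus one more integral), an antiderivative of (3*θ - 2) cos(3*θ/2) is 2*θ*sin(3*θ/2) - 4*sin(3*θ/2)/3 + 4*cos(3*θ/2)/3; evaluating from -2*pi to 0: ∫_{-2*pi}^{0} (3*θ - 2) cos(3*θ/2) dθ = (4/3) - (-4/3) = 8/3.
Integrating by parts (boundary term plus one more integral), an antiderivative of (-θ - 4) cos(3*θ/2) is -2*θ*sin(3*θ/2)/3 - 8*sin(3*θ/2)/3 - 4*cos(3*θ/2)/9; evaluating from 0 to 2*pi: ∫_{0}^{2*pi} (-θ - 4) cos(3*θ/2) dθ = (4/9) - (-4/9) = 8/9.
Summing the pieces and multiplying by (1/(2*pi)) gives a_3 = 16/(9*pi).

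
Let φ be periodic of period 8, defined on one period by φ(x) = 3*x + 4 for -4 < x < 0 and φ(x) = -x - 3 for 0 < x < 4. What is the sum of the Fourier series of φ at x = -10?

x = -10 differs from x = -2 by -1 full period(s), and the series is 8-periodic.
φ is continuous at x = -2 with value -2, so the series converges to -2 there.

-2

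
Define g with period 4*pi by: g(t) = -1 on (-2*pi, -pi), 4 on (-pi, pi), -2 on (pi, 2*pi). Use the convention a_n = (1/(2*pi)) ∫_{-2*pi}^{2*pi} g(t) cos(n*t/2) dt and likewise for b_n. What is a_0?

5/2

a_0 = (1/(2*pi)) ∫_{-2*pi}^{2*pi} g(t) dt = (1/(2*pi)) · (5*pi) = 5/2.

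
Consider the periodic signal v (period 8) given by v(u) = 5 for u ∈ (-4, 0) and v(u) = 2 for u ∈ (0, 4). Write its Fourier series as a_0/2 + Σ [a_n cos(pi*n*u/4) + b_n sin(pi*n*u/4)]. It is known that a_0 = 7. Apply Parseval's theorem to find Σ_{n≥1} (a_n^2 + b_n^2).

Parseval: a_0^2/2 + Σ_{n≥1} (a_n^2+b_n^2) = 1/4 ∫_{-4}^{4} v(u)^2 du = 29.
Subtract a_0^2/2 = 49/2: Σ (a_n^2+b_n^2) = 9/2.

9/2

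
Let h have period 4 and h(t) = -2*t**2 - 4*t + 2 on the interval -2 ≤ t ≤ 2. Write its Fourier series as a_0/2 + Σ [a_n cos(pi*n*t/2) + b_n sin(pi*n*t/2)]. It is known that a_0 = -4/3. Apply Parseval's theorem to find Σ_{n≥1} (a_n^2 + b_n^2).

Parseval: a_0^2/2 + Σ_{n≥1} (a_n^2+b_n^2) = 1/2 ∫_{-2}^{2} h(t)^2 dt = 824/15.
Subtract a_0^2/2 = 8/9: Σ (a_n^2+b_n^2) = 2432/45.

2432/45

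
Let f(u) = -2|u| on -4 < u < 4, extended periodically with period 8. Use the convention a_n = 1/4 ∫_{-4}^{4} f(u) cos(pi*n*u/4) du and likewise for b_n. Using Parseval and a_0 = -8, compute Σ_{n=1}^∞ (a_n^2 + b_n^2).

32/3

Parseval: a_0^2/2 + Σ_{n≥1} (a_n^2+b_n^2) = 1/4 ∫_{-4}^{4} f(u)^2 du = 128/3.
Subtract a_0^2/2 = 32: Σ (a_n^2+b_n^2) = 32/3.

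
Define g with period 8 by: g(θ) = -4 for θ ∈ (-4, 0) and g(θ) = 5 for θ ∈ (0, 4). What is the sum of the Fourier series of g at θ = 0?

1/2

At θ = 0 the one-sided limits are g(0^-) = -4 and g(0^+) = 5.
By Dirichlet's theorem the series converges to their average, [(-4) + (5)]/2 = 1/2.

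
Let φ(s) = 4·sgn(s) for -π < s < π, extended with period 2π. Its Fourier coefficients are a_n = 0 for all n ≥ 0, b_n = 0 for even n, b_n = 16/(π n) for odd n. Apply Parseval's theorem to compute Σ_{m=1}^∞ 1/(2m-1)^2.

pi**2/8

Parseval: Σ b_n^2 = (1/π) ∫_{-π}^{π} φ(s)^2 ds = 32.
Only odd n contribute, with b_n^2 = 256/(π^2 n^2), so Σ_{m≥1} 1/(2m-1)^2 = π^2·(32)/256 = pi**2/8.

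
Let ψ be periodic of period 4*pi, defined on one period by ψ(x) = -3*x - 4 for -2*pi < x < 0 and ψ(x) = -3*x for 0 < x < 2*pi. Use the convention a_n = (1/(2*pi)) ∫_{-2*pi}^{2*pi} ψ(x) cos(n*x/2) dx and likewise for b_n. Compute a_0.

-4

a_0 = (1/(2*pi)) ∫_{-2*pi}^{2*pi} ψ(x) dx = (1/(2*pi)) · (-8*pi) = -4.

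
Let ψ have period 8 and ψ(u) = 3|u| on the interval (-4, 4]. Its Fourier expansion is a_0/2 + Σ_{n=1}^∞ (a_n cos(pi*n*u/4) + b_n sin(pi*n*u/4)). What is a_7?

-48/(49*pi**2)

a_7 = 1/4 ∫_{-4}^{4} ψ(u) cos(7*pi*u/4) du.
ψ is even and cos(7*pi*u/4) is even, so the integrand is even and a_7 = 1/2 ∫_0^{4} ψ(u) cos(7*pi*u/4) du.
Integrating by parts (boundary term plus one more integral), an antiderivative of (3*u) cos(7*pi*u/4) is 12*u*sin(7*pi*u/4)/(7*pi) + 48*cos(7*pi*u/4)/(49*pi**2); evaluating from 0 to 4: ∫_{0}^{4} (3*u) cos(7*pi*u/4) du = (-48/(49*pi**2)) - (48/(49*pi**2)) = -96/(49*pi**2).
Hence a_7 = (1/2)·(-96/(49*pi**2)) = -48/(49*pi**2).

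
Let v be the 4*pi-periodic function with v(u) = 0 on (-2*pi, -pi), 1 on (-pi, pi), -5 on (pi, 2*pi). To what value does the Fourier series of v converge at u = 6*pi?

u = 6*pi differs from u = -2*pi by 2 full period(s), and the series is 4*pi-periodic.
At u = -2*pi the one-sided limits are v(-2*pi^-) = -5 and v(-2*pi^+) = 0.
By Dirichlet's theorem the series converges to their average, [(-5) + (0)]/2 = -5/2.

-5/2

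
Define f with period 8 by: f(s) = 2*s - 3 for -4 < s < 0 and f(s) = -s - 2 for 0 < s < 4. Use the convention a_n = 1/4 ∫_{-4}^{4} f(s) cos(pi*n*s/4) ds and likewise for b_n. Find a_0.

a_0 = 1/4 ∫_{-4}^{4} f(s) ds = 1/4 · (-44) = -11.

-11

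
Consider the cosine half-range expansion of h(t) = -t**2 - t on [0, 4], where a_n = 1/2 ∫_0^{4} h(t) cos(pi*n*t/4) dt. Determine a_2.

a_2 = 1/2 ∫_0^{4} (-t**2 - t) cos(pi*t/2) dt.
Integrating by parts twice (tabular method), an antiderivative of (-t**2 - t) cos(pi*t/2) is -2*t**2*sin(pi*t/2)/pi - 2*t*sin(pi*t/2)/pi - 8*t*cos(pi*t/2)/pi**2 + 16*sin(pi*t/2)/pi**3 - 4*cos(pi*t/2)/pi**2; evaluating from 0 to 4: ∫_{0}^{4} (-t**2 - t) cos(pi*t/2) dt = (-36/pi**2) - (-4/pi**2) = -32/pi**2.
Hence a_2 = (1/2)·(-32/pi**2) = -16/pi**2.

-16/pi**2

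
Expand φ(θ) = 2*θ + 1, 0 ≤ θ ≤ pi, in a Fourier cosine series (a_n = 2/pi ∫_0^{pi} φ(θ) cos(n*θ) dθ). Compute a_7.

a_7 = 2/pi ∫_0^{pi} (2*θ + 1) cos(7*θ) dθ.
Integrating by parts (boundary term plus one more integral), an antiderivative of (2*θ + 1) cos(7*θ) is 2*θ*sin(7*θ)/7 + sin(7*θ)/7 + 2*cos(7*θ)/49; evaluating from 0 to pi: ∫_{0}^{pi} (2*θ + 1) cos(7*θ) dθ = (-2/49) - (2/49) = -4/49.
Hence a_7 = (2/pi)·(-4/49) = -8/(49*pi).

-8/(49*pi)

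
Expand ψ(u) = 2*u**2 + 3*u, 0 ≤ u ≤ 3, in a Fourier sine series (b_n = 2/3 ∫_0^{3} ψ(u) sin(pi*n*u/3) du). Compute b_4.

-27/(2*pi)

b_4 = 2/3 ∫_0^{3} (2*u**2 + 3*u) sin(4*pi*u/3) du.
Integrating by parts twice (tabular method), an antiderivative of (2*u**2 + 3*u) sin(4*pi*u/3) is -3*u**2*cos(4*pi*u/3)/(2*pi) + 9*u*sin(4*pi*u/3)/(4*pi**2) - 9*u*cos(4*pi*u/3)/(4*pi) + 27*sin(4*pi*u/3)/(16*pi**2) + 27*cos(4*pi*u/3)/(16*pi**3); evaluating from 0 to 3: ∫_{0}^{3} (2*u**2 + 3*u) sin(4*pi*u/3) du = (27*(1 - 12*pi**2)/(16*pi**3)) - (27/(16*pi**3)) = -81/(4*pi).
Hence b_4 = (2/3)·(-81/(4*pi)) = -27/(2*pi).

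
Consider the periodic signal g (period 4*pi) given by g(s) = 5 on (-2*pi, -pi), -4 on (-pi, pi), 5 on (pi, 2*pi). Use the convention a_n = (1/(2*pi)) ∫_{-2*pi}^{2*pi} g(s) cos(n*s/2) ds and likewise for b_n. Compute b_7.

0

b_7 = (1/(2*pi)) ∫_{-2*pi}^{2*pi} g(s) sin(7*s/2) ds.
g is even and sin(7*s/2) is odd, so the integrand is odd over a symmetric interval and the integral vanishes.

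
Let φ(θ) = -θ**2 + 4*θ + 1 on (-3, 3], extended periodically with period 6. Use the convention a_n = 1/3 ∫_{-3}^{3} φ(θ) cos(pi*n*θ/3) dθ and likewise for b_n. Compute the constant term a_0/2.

-2

a_0 = 1/3 ∫_{-3}^{3} φ(θ) dθ = 1/3 · (-12) = -4.
So the constant term a_0/2 = -2.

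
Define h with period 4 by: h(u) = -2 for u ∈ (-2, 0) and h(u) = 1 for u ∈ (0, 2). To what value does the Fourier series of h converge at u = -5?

u = -5 differs from u = -1 by -1 full period(s), and the series is 4-periodic.
h is continuous at u = -1 with value -2, so the series converges to -2 there.

-2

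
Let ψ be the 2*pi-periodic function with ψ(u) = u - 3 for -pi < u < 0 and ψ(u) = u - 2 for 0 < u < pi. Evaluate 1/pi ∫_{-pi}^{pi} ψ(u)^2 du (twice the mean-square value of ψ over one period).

pi + 2*pi**2/3 + 13

1/pi ∫_{-pi}^{pi} ψ(u)^2 du = 1/pi · (pi*(3*pi + 2*pi**2 + 39)/3) = pi + 2*pi**2/3 + 13.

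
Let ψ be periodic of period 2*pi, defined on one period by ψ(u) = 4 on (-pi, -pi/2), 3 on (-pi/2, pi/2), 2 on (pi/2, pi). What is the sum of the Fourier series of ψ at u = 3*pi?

3

u = 3*pi differs from u = pi by 1 full period(s), and the series is 2*pi-periodic.
At u = pi the one-sided limits are ψ(pi^-) = 2 and ψ(pi^+) = 4.
By Dirichlet's theorem the series converges to their average, [(2) + (4)]/2 = 3.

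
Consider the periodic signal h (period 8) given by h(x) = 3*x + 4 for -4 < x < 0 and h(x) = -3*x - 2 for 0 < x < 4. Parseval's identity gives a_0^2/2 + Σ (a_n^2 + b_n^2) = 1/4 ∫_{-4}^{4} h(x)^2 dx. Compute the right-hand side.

1/4 ∫_{-4}^{4} h(x)^2 dx = 1/4 · (368) = 92.

92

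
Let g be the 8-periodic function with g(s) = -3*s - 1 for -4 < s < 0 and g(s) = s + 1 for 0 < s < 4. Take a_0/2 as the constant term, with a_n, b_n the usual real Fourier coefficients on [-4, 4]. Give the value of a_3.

a_3 = 1/4 ∫_{-4}^{4} g(s) cos(3*pi*s/4) ds.
Split the integral at the breakpoints.
Integrating by parts (boundary term plus one more integral), an antiderivative of (-3*s - 1) cos(3*pi*s/4) is -4*s*sin(3*pi*s/4)/pi - 4*sin(3*pi*s/4)/(3*pi) - 16*cos(3*pi*s/4)/(3*pi**2); evaluating from -4 to 0: ∫_{-4}^{0} (-3*s - 1) cos(3*pi*s/4) ds = (-16/(3*pi**2)) - (16/(3*pi**2)) = -32/(3*pi**2).
Integrating by parts (boundary term plus one more integral), an antiderivative of (s + 1) cos(3*pi*s/4) is 4*s*sin(3*pi*s/4)/(3*pi) + 4*sin(3*pi*s/4)/(3*pi) + 16*cos(3*pi*s/4)/(9*pi**2); evaluating from 0 to 4: ∫_{0}^{4} (s + 1) cos(3*pi*s/4) ds = (-16/(9*pi**2)) - (16/(9*pi**2)) = -32/(9*pi**2).
Summing the pieces and multiplying by (1/4) gives a_3 = -32/(9*pi**2).

-32/(9*pi**2)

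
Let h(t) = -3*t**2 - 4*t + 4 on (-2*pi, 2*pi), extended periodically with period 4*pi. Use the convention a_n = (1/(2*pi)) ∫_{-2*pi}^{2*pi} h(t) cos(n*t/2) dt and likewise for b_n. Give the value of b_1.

b_1 = (1/(2*pi)) ∫_{-2*pi}^{2*pi} h(t) sin(t/2) dt.
Integrating by parts twice (tabular method), an antiderivative of (-3*t**2 - 4*t + 4) sin(t/2) is 6*t**2*cos(t/2) - 24*t*sin(t/2) + 8*t*cos(t/2) - 16*sin(t/2) - 56*cos(t/2); evaluating from -2*pi to 2*pi: ∫_{-2*pi}^{2*pi} (-3*t**2 - 4*t + 4) sin(t/2) dt = (-24*pi**2 - 16*pi + 56) - (-24*pi**2 + 16*pi + 56) = -32*pi.
Hence b_1 = (1/(2*pi))·(-32*pi) = -16.

-16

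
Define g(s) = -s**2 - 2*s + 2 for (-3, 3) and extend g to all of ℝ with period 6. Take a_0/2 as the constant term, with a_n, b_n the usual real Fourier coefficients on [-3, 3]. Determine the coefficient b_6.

2/pi

b_6 = 1/3 ∫_{-3}^{3} g(s) sin(2*pi*s) ds.
Integrating by parts twice (tabular method), an antiderivative of (-s**2 - 2*s + 2) sin(2*pi*s) is s**2*cos(2*pi*s)/(2*pi) - s*sin(2*pi*s)/(2*pi**2) + s*cos(2*pi*s)/pi - sin(2*pi*s)/(2*pi**2) - cos(2*pi*s)/pi - cos(2*pi*s)/(4*pi**3); evaluating from -3 to 3: ∫_{-3}^{3} (-s**2 - 2*s + 2) sin(2*pi*s) ds = ((-1 + 26*pi**2)/(4*pi**3)) - ((-1 + 2*pi**2)/(4*pi**3)) = 6/pi.
Hence b_6 = (1/3)·(6/pi) = 2/pi.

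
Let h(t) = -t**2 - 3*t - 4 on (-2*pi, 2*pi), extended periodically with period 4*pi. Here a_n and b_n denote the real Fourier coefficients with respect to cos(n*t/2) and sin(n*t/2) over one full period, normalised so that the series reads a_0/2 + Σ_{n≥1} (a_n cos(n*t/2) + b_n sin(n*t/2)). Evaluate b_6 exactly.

2

b_6 = (1/(2*pi)) ∫_{-2*pi}^{2*pi} h(t) sin(3*t) dt.
Integrating by parts twice (tabular method), an antiderivative of (-t**2 - 3*t - 4) sin(3*t) is t**2*cos(3*t)/3 - 2*t*sin(3*t)/9 + t*cos(3*t) - sin(3*t)/3 + 34*cos(3*t)/27; evaluating from -2*pi to 2*pi: ∫_{-2*pi}^{2*pi} (-t**2 - 3*t - 4) sin(3*t) dt = (34/27 + 2*pi + 4*pi**2/3) - (-2*pi + 34/27 + 4*pi**2/3) = 4*pi.
Hence b_6 = (1/(2*pi))·(4*pi) = 2.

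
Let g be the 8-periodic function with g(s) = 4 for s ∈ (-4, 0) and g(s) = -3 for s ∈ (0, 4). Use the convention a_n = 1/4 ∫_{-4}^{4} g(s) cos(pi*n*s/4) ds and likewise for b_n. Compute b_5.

-14/(5*pi)

b_5 = 1/4 ∫_{-4}^{4} g(s) sin(5*pi*s/4) ds.
Split the integral at the breakpoints.
Directly, an antiderivative of (4) sin(5*pi*s/4) is -16*cos(5*pi*s/4)/(5*pi); evaluating from -4 to 0: ∫_{-4}^{0} (4) sin(5*pi*s/4) ds = (-16/(5*pi)) - (16/(5*pi)) = -32/(5*pi).
Directly, an antiderivative of (-3) sin(5*pi*s/4) is 12*cos(5*pi*s/4)/(5*pi); evaluating from 0 to 4: ∫_{0}^{4} (-3) sin(5*pi*s/4) ds = (-12/(5*pi)) - (12/(5*pi)) = -24/(5*pi).
Summing the pieces and multiplying by (1/4) gives b_5 = -14/(5*pi).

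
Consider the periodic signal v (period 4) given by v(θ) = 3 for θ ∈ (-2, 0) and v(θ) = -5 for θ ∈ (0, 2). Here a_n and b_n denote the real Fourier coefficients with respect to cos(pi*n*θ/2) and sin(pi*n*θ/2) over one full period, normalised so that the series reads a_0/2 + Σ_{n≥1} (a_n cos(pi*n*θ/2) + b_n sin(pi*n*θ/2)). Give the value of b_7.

b_7 = 1/2 ∫_{-2}^{2} v(θ) sin(7*pi*θ/2) dθ.
Split the integral at the breakpoints.
Directly, an antiderivative of (3) sin(7*pi*θ/2) is -6*cos(7*pi*θ/2)/(7*pi); evaluating from -2 to 0: ∫_{-2}^{0} (3) sin(7*pi*θ/2) dθ = (-6/(7*pi)) - (6/(7*pi)) = -12/(7*pi).
Directly, an antiderivative of (-5) sin(7*pi*θ/2) is 10*cos(7*pi*θ/2)/(7*pi); evaluating from 0 to 2: ∫_{0}^{2} (-5) sin(7*pi*θ/2) dθ = (-10/(7*pi)) - (10/(7*pi)) = -20/(7*pi).
Summing the pieces and multiplying by (1/2) gives b_7 = -16/(7*pi).

-16/(7*pi)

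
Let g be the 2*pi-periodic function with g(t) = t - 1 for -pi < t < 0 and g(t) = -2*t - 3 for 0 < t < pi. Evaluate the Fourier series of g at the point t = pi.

At t = pi the one-sided limits are g(pi^-) = -2*pi - 3 and g(pi^+) = -pi - 1.
By Dirichlet's theorem the series converges to their average, [(-2*pi - 3) + (-pi - 1)]/2 = -3*pi/2 - 2.

-3*pi/2 - 2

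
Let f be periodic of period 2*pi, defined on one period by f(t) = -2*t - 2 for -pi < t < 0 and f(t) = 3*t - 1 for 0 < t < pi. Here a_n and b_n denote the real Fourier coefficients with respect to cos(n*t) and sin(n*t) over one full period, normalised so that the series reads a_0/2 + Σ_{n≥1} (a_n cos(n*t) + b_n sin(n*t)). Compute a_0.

a_0 = 1/pi ∫_{-pi}^{pi} f(t) dt = 1/pi · (pi*(-6 + 5*pi)/2) = -3 + 5*pi/2.

-3 + 5*pi/2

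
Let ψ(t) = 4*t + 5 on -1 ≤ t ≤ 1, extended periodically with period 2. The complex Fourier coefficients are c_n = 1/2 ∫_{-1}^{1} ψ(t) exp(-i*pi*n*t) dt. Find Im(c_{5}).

-4/(5*pi)

Since ψ is real-valued, Im(c_{5}) = -1/2 ∫_{-1}^{1} ψ(t) sin(5*pi*t) dt = -b_{5}/2.
Integrating by parts (boundary term plus one more integral), an antiderivative of (4*t + 5) sin(5*pi*t) is -4*t*cos(5*pi*t)/(5*pi) + 4*sin(5*pi*t)/(25*pi**2) - cos(5*pi*t)/pi; evaluating from -1 to 1: ∫_{-1}^{1} (4*t + 5) sin(5*pi*t) dt = (9/(5*pi)) - (1/(5*pi)) = 8/(5*pi).
Hence Im(c_{5}) = (-1/2)·(8/(5*pi)) = -4/(5*pi).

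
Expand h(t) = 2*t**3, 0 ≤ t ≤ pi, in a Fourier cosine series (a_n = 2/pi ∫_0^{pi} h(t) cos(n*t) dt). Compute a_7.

12*(4 - 49*pi**2)/(2401*pi)

a_7 = 2/pi ∫_0^{pi} (2*t**3) cos(7*t) dt.
Integrating by parts three times (tabular method), an antiderivative of (2*t**3) cos(7*t) is 2*t**3*sin(7*t)/7 + 6*t**2*cos(7*t)/49 - 12*t*sin(7*t)/343 - 12*cos(7*t)/2401; evaluating from 0 to pi: ∫_{0}^{pi} (2*t**3) cos(7*t) dt = (12/2401 - 6*pi**2/49) - (-12/2401) = 24/2401 - 6*pi**2/49.
Hence a_7 = (2/pi)·(24/2401 - 6*pi**2/49) = 12*(4 - 49*pi**2)/(2401*pi).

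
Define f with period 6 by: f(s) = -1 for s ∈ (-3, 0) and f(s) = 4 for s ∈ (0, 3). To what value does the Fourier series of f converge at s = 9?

3/2

s = 9 differs from s = 3 by 1 full period(s), and the series is 6-periodic.
At s = 3 the one-sided limits are f(3^-) = 4 and f(3^+) = -1.
By Dirichlet's theorem the series converges to their average, [(4) + (-1)]/2 = 3/2.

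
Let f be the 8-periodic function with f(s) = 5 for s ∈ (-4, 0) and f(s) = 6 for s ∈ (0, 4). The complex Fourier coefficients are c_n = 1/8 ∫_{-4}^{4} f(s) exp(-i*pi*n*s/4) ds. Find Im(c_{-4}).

0

Since f is real-valued, Im(c_{-4}) = -1/8 ∫_{-4}^{4} f(s) sin(-pi*s) ds = b_{4}/2.
Split the integral at the breakpoints.
Directly, an antiderivative of (5) sin(-pi*s) is 5*cos(pi*s)/pi; evaluating from -4 to 0: ∫_{-4}^{0} (5) sin(-pi*s) ds = (5/pi) - (5/pi) = 0.
Directly, an antiderivative of (6) sin(-pi*s) is 6*cos(pi*s)/pi; evaluating from 0 to 4: ∫_{0}^{4} (6) sin(-pi*s) ds = (6/pi) - (6/pi) = 0.
So ∫_{-4}^{4} f(s) sin(-pi*s) ds = 0.
Hence Im(c_{-4}) = (-1/8)·(0) = 0.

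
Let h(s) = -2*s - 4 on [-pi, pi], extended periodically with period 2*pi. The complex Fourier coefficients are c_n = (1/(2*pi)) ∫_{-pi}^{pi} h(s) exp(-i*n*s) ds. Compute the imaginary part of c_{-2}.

Since h is real-valued, Im(c_{-2}) = -(1/(2*pi)) ∫_{-pi}^{pi} h(s) sin(-2*s) ds = b_{2}/2.
Integrating by parts (boundary term plus one more integral), an antiderivative of (-2*s - 4) sin(-2*s) is -s*cos(2*s) + sin(2*s)/2 - 2*cos(2*s); evaluating from -pi to pi: ∫_{-pi}^{pi} (-2*s - 4) sin(-2*s) ds = (-pi - 2) - (-2 + pi) = -2*pi.
Hence Im(c_{-2}) = (-1/(2*pi))·(-2*pi) = 1.

1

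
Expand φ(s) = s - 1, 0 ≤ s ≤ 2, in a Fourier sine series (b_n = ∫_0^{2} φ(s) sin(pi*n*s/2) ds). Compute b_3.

0

b_3 = ∫_0^{2} (s - 1) sin(3*pi*s/2) ds.
Integrating by parts (boundary term plus one more integral), an antiderivative of (s - 1) sin(3*pi*s/2) is -2*s*cos(3*pi*s/2)/(3*pi) + 4*sin(3*pi*s/2)/(9*pi**2) + 2*cos(3*pi*s/2)/(3*pi); evaluating from 0 to 2: ∫_{0}^{2} (s - 1) sin(3*pi*s/2) ds = (2/(3*pi)) - (2/(3*pi)) = 0.
Hence b_3 = 0.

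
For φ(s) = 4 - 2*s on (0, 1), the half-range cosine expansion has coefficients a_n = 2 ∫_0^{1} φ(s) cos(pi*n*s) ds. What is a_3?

8/(9*pi**2)

a_3 = 2 ∫_0^{1} (4 - 2*s) cos(3*pi*s) ds.
Integrating by parts (boundary term plus one more integral), an antiderivative of (4 - 2*s) cos(3*pi*s) is -2*s*sin(3*pi*s)/(3*pi) + 4*sin(3*pi*s)/(3*pi) - 2*cos(3*pi*s)/(9*pi**2); evaluating from 0 to 1: ∫_{0}^{1} (4 - 2*s) cos(3*pi*s) ds = (2/(9*pi**2)) - (-2/(9*pi**2)) = 4/(9*pi**2).
Hence a_3 = 2·(4/(9*pi**2)) = 8/(9*pi**2).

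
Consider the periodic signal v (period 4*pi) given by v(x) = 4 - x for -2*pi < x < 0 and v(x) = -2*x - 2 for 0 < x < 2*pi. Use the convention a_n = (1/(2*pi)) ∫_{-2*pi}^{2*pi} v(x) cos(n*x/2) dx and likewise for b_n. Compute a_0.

2 - pi

a_0 = (1/(2*pi)) ∫_{-2*pi}^{2*pi} v(x) dx = (1/(2*pi)) · (2*pi*(2 - pi)) = 2 - pi.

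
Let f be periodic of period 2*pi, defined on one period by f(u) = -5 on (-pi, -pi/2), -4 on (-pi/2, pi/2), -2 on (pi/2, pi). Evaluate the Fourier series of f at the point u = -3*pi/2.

-3

u = -3*pi/2 differs from u = pi/2 by -1 full period(s), and the series is 2*pi-periodic.
At u = pi/2 the one-sided limits are f(pi/2^-) = -4 and f(pi/2^+) = -2.
By Dirichlet's theorem the series converges to their average, [(-4) + (-2)]/2 = -3.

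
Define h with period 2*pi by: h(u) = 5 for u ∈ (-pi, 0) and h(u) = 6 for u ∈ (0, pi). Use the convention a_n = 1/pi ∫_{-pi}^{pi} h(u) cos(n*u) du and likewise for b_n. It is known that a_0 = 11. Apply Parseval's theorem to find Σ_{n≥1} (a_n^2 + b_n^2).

Parseval: a_0^2/2 + Σ_{n≥1} (a_n^2+b_n^2) = 1/pi ∫_{-pi}^{pi} h(u)^2 du = 61.
Subtract a_0^2/2 = 121/2: Σ (a_n^2+b_n^2) = 1/2.

1/2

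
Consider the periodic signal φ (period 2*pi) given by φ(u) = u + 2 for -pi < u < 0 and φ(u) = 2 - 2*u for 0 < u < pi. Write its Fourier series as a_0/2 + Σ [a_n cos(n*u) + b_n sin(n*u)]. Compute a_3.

2/(3*pi)

a_3 = 1/pi ∫_{-pi}^{pi} φ(u) cos(3*u) du.
Split the integral at the breakpoints.
Integrating by parts (boundary term plus one more integral), an antiderivative of (u + 2) cos(3*u) is u*sin(3*u)/3 + 2*sin(3*u)/3 + cos(3*u)/9; evaluating from -pi to 0: ∫_{-pi}^{0} (u + 2) cos(3*u) du = (1/9) - (-1/9) = 2/9.
Integrating by parts (boundary term plus one more integral), an antiderivative of (2 - 2*u) cos(3*u) is -2*u*sin(3*u)/3 + 2*sin(3*u)/3 - 2*cos(3*u)/9; evaluating from 0 to pi: ∫_{0}^{pi} (2 - 2*u) cos(3*u) du = (2/9) - (-2/9) = 4/9.
Summing the pieces and multiplying by (1/pi) gives a_3 = 2/(3*pi).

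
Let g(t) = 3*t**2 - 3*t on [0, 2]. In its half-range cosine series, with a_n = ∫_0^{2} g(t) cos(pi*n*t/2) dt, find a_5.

a_5 = ∫_0^{2} (3*t**2 - 3*t) cos(5*pi*t/2) dt.
Integrating by parts twice (tabular method), an antiderivative of (3*t**2 - 3*t) cos(5*pi*t/2) is 6*t**2*sin(5*pi*t/2)/(5*pi) - 6*t*sin(5*pi*t/2)/(5*pi) + 24*t*cos(5*pi*t/2)/(25*pi**2) - 48*sin(5*pi*t/2)/(125*pi**3) - 12*cos(5*pi*t/2)/(25*pi**2); evaluating from 0 to 2: ∫_{0}^{2} (3*t**2 - 3*t) cos(5*pi*t/2) dt = (-36/(25*pi**2)) - (-12/(25*pi**2)) = -24/(25*pi**2).
Hence a_5 = -24/(25*pi**2).

-24/(25*pi**2)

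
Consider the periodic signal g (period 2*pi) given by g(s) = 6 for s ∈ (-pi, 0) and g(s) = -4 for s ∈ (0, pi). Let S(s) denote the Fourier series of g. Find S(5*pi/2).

s = 5*pi/2 differs from s = pi/2 by 1 full period(s), and the series is 2*pi-periodic.
g is continuous at s = pi/2 with value -4, so the series converges to -4 there.

-4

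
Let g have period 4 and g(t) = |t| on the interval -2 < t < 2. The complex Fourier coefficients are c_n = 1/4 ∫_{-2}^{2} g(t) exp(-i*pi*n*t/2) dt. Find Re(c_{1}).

-4/pi**2

Since g is real-valued, Re(c_{1}) = 1/4 ∫_{-2}^{2} g(t) cos(pi*t/2) dt = a_{1}/2.
g is even and cos(pi*t/2) is even, so the integrand is even: ∫_{-2}^{2} g(t) cos(pi*t/2) dt = 2∫_0^{2} g(t) cos(pi*t/2) dt.
Integrating by parts (boundary term plus one more integral), an antiderivative of (t) cos(pi*t/2) is 2*t*sin(pi*t/2)/pi + 4*cos(pi*t/2)/pi**2; evaluating from 0 to 2: ∫_{0}^{2} (t) cos(pi*t/2) dt = (-4/pi**2) - (4/pi**2) = -8/pi**2.
So ∫_{-2}^{2} g(t) cos(pi*t/2) dt = -16/pi**2.
Hence Re(c_{1}) = (1/4)·(-16/pi**2) = -4/pi**2.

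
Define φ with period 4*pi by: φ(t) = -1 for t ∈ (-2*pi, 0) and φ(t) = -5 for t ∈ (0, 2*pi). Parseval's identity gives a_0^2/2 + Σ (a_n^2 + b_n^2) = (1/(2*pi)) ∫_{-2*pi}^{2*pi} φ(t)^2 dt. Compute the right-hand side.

26

(1/(2*pi)) ∫_{-2*pi}^{2*pi} φ(t)^2 dt = (1/(2*pi)) · (52*pi) = 26.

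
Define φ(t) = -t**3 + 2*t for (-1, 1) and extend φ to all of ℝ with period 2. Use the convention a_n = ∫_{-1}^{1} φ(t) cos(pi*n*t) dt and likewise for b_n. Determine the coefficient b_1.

12/pi**3 + 2/pi

b_1 = ∫_{-1}^{1} φ(t) sin(pi*t) dt.
φ is odd and sin(pi*t) is odd, so the integrand is even and b_1 = 2 ∫_0^{1} φ(t) sin(pi*t) dt.
Integrating by parts three times (tabular method), an antiderivative of (-t**3 + 2*t) sin(pi*t) is t**3*cos(pi*t)/pi - 3*t**2*sin(pi*t)/pi**2 - 2*t*cos(pi*t)/pi - 6*t*cos(pi*t)/pi**3 + 6*sin(pi*t)/pi**4 + 2*sin(pi*t)/pi**2; evaluating from 0 to 1: ∫_{0}^{1} (-t**3 + 2*t) sin(pi*t) dt = ((6 + pi**2)/pi**3) - (0) = (6 + pi**2)/pi**3.
Hence b_1 = 2·((6 + pi**2)/pi**3) = 12/pi**3 + 2/pi.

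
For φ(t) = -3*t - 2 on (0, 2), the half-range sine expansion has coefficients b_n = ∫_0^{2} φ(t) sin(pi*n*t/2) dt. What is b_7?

-20/(7*pi)

b_7 = ∫_0^{2} (-3*t - 2) sin(7*pi*t/2) dt.
Integrating by parts (boundary term plus one more integral), an antiderivative of (-3*t - 2) sin(7*pi*t/2) is 6*t*cos(7*pi*t/2)/(7*pi) - 12*sin(7*pi*t/2)/(49*pi**2) + 4*cos(7*pi*t/2)/(7*pi); evaluating from 0 to 2: ∫_{0}^{2} (-3*t - 2) sin(7*pi*t/2) dt = (-16/(7*pi)) - (4/(7*pi)) = -20/(7*pi).
Hence b_7 = -20/(7*pi).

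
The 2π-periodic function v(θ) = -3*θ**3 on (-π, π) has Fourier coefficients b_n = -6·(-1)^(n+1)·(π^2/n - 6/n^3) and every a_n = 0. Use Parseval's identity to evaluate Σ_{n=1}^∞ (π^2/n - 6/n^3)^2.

pi**6/14

Parseval: Σ b_n^2 = (1/π) ∫_{-π}^{π} v(θ)^2 dθ = 18*pi**6/7.
b_n^2 = 36·(π^2/n - 6/n^3)^2, so the sum equals (18*pi**6/7)/36 = pi**6/14.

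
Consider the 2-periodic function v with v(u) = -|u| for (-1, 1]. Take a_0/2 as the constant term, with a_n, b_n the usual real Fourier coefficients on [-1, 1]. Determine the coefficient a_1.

4/pi**2

a_1 = ∫_{-1}^{1} v(u) cos(pi*u) du.
v is even and cos(pi*u) is even, so the integrand is even and a_1 = 2 ∫_0^{1} v(u) cos(pi*u) du.
Integrating by parts (boundary term plus one more integral), an antiderivative of (-u) cos(pi*u) is -u*sin(pi*u)/pi - cos(pi*u)/pi**2; evaluating from 0 to 1: ∫_{0}^{1} (-u) cos(pi*u) du = (pi**(-2)) - (-1/pi**2) = 2/pi**2.
Hence a_1 = 2·(2/pi**2) = 4/pi**2.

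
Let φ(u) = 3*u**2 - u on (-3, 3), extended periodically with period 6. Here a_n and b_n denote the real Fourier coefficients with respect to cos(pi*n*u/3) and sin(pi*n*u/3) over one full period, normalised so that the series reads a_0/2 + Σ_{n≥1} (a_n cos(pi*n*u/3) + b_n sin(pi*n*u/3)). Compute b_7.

b_7 = 1/3 ∫_{-3}^{3} φ(u) sin(7*pi*u/3) du.
Integrating by parts twice (tabular method), an antiderivative of (3*u**2 - u) sin(7*pi*u/3) is -9*u**2*cos(7*pi*u/3)/(7*pi) + 54*u*sin(7*pi*u/3)/(49*pi**2) + 3*u*cos(7*pi*u/3)/(7*pi) - 9*sin(7*pi*u/3)/(49*pi**2) + 162*cos(7*pi*u/3)/(343*pi**3); evaluating from -3 to 3: ∫_{-3}^{3} (3*u**2 - u) sin(7*pi*u/3) du = (18*(-9 + 196*pi**2)/(343*pi**3)) - (18*(-9 + 245*pi**2)/(343*pi**3)) = -18/(7*pi).
Hence b_7 = (1/3)·(-18/(7*pi)) = -6/(7*pi).

-6/(7*pi)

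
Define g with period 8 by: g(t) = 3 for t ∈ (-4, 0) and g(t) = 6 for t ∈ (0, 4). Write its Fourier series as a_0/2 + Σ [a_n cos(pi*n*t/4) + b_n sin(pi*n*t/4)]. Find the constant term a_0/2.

a_0 = 1/4 ∫_{-4}^{4} g(t) dt = 1/4 · (36) = 9.
So the constant term a_0/2 = 9/2.

9/2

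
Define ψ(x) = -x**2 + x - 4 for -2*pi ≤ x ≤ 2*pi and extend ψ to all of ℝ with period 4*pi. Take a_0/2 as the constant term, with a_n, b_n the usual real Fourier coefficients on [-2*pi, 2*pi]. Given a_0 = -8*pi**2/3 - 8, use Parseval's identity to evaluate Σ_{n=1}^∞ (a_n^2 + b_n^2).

Parseval: a_0^2/2 + Σ_{n≥1} (a_n^2+b_n^2) = (1/(2*pi)) ∫_{-2*pi}^{2*pi} ψ(x)^2 dx = 32 + 24*pi**2 + 32*pi**4/5.
Subtract a_0^2/2 = 32*(3 + pi**2)**2/9: Σ (a_n^2+b_n^2) = 8*pi**2*(15 + 16*pi**2)/45.

8*pi**2*(15 + 16*pi**2)/45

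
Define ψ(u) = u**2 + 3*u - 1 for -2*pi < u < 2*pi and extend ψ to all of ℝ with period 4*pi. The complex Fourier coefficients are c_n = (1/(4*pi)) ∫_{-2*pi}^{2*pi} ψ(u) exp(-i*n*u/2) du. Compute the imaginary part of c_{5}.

Since ψ is real-valued, Im(c_{5}) = -(1/(4*pi)) ∫_{-2*pi}^{2*pi} ψ(u) sin(5*u/2) du = -b_{5}/2.
Integrating by parts twice (tabular method), an antiderivative of (u**2 + 3*u - 1) sin(5*u/2) is -2*u**2*cos(5*u/2)/5 + 8*u*sin(5*u/2)/25 - 6*u*cos(5*u/2)/5 + 12*sin(5*u/2)/25 + 66*cos(5*u/2)/125; evaluating from -2*pi to 2*pi: ∫_{-2*pi}^{2*pi} (u**2 + 3*u - 1) sin(5*u/2) du = (-66/125 + 12*pi/5 + 8*pi**2/5) - (-12*pi/5 - 66/125 + 8*pi**2/5) = 24*pi/5.
Hence Im(c_{5}) = (-1/(4*pi))·(24*pi/5) = -6/5.

-6/5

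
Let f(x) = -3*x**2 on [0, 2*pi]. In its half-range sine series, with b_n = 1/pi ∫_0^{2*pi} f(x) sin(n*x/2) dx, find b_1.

b_1 = 1/pi ∫_0^{2*pi} (-3*x**2) sin(x/2) dx.
Integrating by parts twice (tabular method), an antiderivative of (-3*x**2) sin(x/2) is 6*x**2*cos(x/2) - 24*x*sin(x/2) - 48*cos(x/2); evaluating from 0 to 2*pi: ∫_{0}^{2*pi} (-3*x**2) sin(x/2) dx = (48 - 24*pi**2) - (-48) = 96 - 24*pi**2.
Hence b_1 = (1/pi)·(96 - 24*pi**2) = -24*pi + 96/pi.

-24*pi + 96/pi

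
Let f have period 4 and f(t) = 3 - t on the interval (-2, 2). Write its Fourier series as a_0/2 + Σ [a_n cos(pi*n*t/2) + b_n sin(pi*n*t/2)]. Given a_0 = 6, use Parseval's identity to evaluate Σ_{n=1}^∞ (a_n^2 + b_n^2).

Parseval: a_0^2/2 + Σ_{n≥1} (a_n^2+b_n^2) = 1/2 ∫_{-2}^{2} f(t)^2 dt = 62/3.
Subtract a_0^2/2 = 18: Σ (a_n^2+b_n^2) = 8/3.

8/3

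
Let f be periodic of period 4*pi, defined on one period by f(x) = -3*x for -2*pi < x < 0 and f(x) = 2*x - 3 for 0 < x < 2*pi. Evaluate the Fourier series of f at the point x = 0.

-3/2

At x = 0 the one-sided limits are f(0^-) = 0 and f(0^+) = -3.
By Dirichlet's theorem the series converges to their average, [(0) + (-3)]/2 = -3/2.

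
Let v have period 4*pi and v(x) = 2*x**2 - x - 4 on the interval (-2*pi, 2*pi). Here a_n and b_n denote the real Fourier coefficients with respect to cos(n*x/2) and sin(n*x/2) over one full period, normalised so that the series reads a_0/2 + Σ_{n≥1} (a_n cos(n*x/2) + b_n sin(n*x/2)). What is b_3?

b_3 = (1/(2*pi)) ∫_{-2*pi}^{2*pi} v(x) sin(3*x/2) dx.
Integrating by parts twice (tabular method), an antiderivative of (2*x**2 - x - 4) sin(3*x/2) is -4*x**2*cos(3*x/2)/3 + 16*x*sin(3*x/2)/9 + 2*x*cos(3*x/2)/3 - 4*sin(3*x/2)/9 + 104*cos(3*x/2)/27; evaluating from -2*pi to 2*pi: ∫_{-2*pi}^{2*pi} (2*x**2 - x - 4) sin(3*x/2) dx = (-4*pi/3 - 104/27 + 16*pi**2/3) - (-104/27 + 4*pi/3 + 16*pi**2/3) = -8*pi/3.
Hence b_3 = (1/(2*pi))·(-8*pi/3) = -4/3.

-4/3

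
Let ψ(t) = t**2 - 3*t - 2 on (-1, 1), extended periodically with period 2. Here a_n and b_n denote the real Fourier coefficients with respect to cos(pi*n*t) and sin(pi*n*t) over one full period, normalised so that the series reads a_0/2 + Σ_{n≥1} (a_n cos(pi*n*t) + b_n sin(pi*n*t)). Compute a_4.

1/(4*pi**2)

a_4 = ∫_{-1}^{1} ψ(t) cos(4*pi*t) dt.
Integrating by parts twice (tabular method), an antiderivative of (t**2 - 3*t - 2) cos(4*pi*t) is t**2*sin(4*pi*t)/(4*pi) - 3*t*sin(4*pi*t)/(4*pi) + t*cos(4*pi*t)/(8*pi**2) - sin(4*pi*t)/(2*pi) - sin(4*pi*t)/(32*pi**3) - 3*cos(4*pi*t)/(16*pi**2); evaluating from -1 to 1: ∫_{-1}^{1} (t**2 - 3*t - 2) cos(4*pi*t) dt = (-1/(16*pi**2)) - (-5/(16*pi**2)) = 1/(4*pi**2).
Hence a_4 = 1/(4*pi**2).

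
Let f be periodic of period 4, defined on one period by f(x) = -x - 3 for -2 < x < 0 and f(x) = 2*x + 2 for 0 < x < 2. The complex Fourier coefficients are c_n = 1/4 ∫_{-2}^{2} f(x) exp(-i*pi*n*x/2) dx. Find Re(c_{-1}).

-6/pi**2

Since f is real-valued, Re(c_{-1}) = 1/4 ∫_{-2}^{2} f(x) cos(-pi*x/2) dx = a_{1}/2.
Split the integral at the breakpoints.
Integrating by parts (boundary term plus one more integral), an antiderivative of (-x - 3) cos(-pi*x/2) is -2*x*sin(pi*x/2)/pi - 6*sin(pi*x/2)/pi - 4*cos(pi*x/2)/pi**2; evaluating from -2 to 0: ∫_{-2}^{0} (-x - 3) cos(-pi*x/2) dx = (-4/pi**2) - (4/pi**2) = -8/pi**2.
Integrating by parts (boundary term plus one more integral), an antiderivative of (2*x + 2) cos(-pi*x/2) is 4*x*sin(pi*x/2)/pi + 4*sin(pi*x/2)/pi + 8*cos(pi*x/2)/pi**2; evaluating from 0 to 2: ∫_{0}^{2} (2*x + 2) cos(-pi*x/2) dx = (-8/pi**2) - (8/pi**2) = -16/pi**2.
So ∫_{-2}^{2} f(x) cos(-pi*x/2) dx = -24/pi**2.
Hence Re(c_{-1}) = (1/4)·(-24/pi**2) = -6/pi**2.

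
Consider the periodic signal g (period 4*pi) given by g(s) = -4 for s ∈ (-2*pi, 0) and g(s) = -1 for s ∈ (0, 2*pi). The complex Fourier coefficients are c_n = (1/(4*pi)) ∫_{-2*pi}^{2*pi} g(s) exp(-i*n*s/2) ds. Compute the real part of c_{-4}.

Since g is real-valued, Re(c_{-4}) = (1/(4*pi)) ∫_{-2*pi}^{2*pi} g(s) cos(-2*s) ds = a_{4}/2.
Split the integral at the breakpoints.
Directly, an antiderivative of (-4) cos(-2*s) is -2*sin(2*s); evaluating from -2*pi to 0: ∫_{-2*pi}^{0} (-4) cos(-2*s) ds = (0) - (0) = 0.
Directly, an antiderivative of (-1) cos(-2*s) is -sin(2*s)/2; evaluating from 0 to 2*pi: ∫_{0}^{2*pi} (-1) cos(-2*s) ds = (0) - (0) = 0.
So ∫_{-2*pi}^{2*pi} g(s) cos(-2*s) ds = 0.
Hence Re(c_{-4}) = (1/(4*pi))·(0) = 0.

0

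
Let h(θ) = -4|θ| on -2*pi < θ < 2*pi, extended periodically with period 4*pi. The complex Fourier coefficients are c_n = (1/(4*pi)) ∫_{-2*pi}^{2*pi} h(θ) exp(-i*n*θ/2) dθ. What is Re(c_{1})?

16/pi

Since h is real-valued, Re(c_{1}) = (1/(4*pi)) ∫_{-2*pi}^{2*pi} h(θ) cos(θ/2) dθ = a_{1}/2.
h is even and cos(θ/2) is even, so the integrand is even: ∫_{-2*pi}^{2*pi} h(θ) cos(θ/2) dθ = 2∫_0^{2*pi} h(θ) cos(θ/2) dθ.
Integrating by parts (boundary term plus one more integral), an antiderivative of (-4*θ) cos(θ/2) is -8*θ*sin(θ/2) - 16*cos(θ/2); evaluating from 0 to 2*pi: ∫_{0}^{2*pi} (-4*θ) cos(θ/2) dθ = (16) - (-16) = 32.
So ∫_{-2*pi}^{2*pi} h(θ) cos(θ/2) dθ = 64.
Hence Re(c_{1}) = (1/(4*pi))·(64) = 16/pi.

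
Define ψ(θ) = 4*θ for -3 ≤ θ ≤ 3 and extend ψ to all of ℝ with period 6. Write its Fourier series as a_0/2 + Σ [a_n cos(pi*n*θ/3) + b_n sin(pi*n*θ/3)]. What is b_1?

b_1 = 1/3 ∫_{-3}^{3} ψ(θ) sin(pi*θ/3) dθ.
ψ is odd and sin(pi*θ/3) is odd, so the integrand is even and b_1 = 2/3 ∫_0^{3} ψ(θ) sin(pi*θ/3) dθ.
Integrating by parts (boundary term plus one more integral), an antiderivative of (4*θ) sin(pi*θ/3) is -12*θ*cos(pi*θ/3)/pi + 36*sin(pi*θ/3)/pi**2; evaluating from 0 to 3: ∫_{0}^{3} (4*θ) sin(pi*θ/3) dθ = (36/pi) - (0) = 36/pi.
Hence b_1 = (2/3)·(36/pi) = 24/pi.

24/pi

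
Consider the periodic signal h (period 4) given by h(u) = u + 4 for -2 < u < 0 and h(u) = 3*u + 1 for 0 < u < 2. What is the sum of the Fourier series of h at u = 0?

5/2

At u = 0 the one-sided limits are h(0^-) = 4 and h(0^+) = 1.
By Dirichlet's theorem the series converges to their average, [(4) + (1)]/2 = 5/2.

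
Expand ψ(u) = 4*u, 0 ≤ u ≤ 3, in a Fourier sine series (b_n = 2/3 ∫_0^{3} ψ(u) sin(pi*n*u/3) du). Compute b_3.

b_3 = 2/3 ∫_0^{3} (4*u) sin(pi*u) du.
Integrating by parts (boundary term plus one more integral), an antiderivative of (4*u) sin(pi*u) is -4*u*cos(pi*u)/pi + 4*sin(pi*u)/pi**2; evaluating from 0 to 3: ∫_{0}^{3} (4*u) sin(pi*u) du = (12/pi) - (0) = 12/pi.
Hence b_3 = (2/3)·(12/pi) = 8/pi.

8/pi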